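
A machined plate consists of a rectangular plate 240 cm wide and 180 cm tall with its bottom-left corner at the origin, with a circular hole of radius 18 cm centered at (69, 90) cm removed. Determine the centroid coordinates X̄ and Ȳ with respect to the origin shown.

X̄ = 121.23 cm, Ȳ = 90.00 cm

Part | A | x̄ᵢ | ȳᵢ | A·x̄ᵢ | A·ȳᵢ
plate | 43200.00 | 120.00 | 90.00 | 5184000.00 | 3888000.00
hole | -1017.88 | 69.00 | 90.00 | -70233.45 | -91608.84
Σ | 42182.12 |  |  | 5113766.55 | 3796391.16
X̄ = 5113766.55 / 42182.12 = 121.23 cm
Ȳ = 3796391.16 / 42182.12 = 90.00 cm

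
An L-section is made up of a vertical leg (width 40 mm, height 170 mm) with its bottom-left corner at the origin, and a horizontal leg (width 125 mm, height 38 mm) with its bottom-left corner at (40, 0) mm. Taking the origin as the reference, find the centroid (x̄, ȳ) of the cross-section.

x̄ = 53.93 mm, ȳ = 57.86 mm

vertical leg: A = 40 × 170 = 6800.00, centroid at (20.00, 85.00).
horizontal leg: A = 125 × 38 = 4750.00, centroid at (102.50, 19.00).
ΣA = 11550.00 mm²
ΣAx̄ = (6800.00)(20.00) + (4750.00)(102.50) = 622875.00 mm³
ΣAȳ = (6800.00)(85.00) + (4750.00)(19.00) = 668250.00 mm³
x̄ = 622875.00 / 11550.00 = 53.93 mm
ȳ = 668250.00 / 11550.00 = 57.86 mm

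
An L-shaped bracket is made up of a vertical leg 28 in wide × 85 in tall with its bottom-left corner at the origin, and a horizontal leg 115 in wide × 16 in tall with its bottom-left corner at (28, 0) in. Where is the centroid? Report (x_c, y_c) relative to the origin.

vertical leg: A = 28 × 85 = 2380.00, centroid at (14.00, 42.50).
horizontal leg: A = 115 × 16 = 1840.00, centroid at (85.50, 8.00).
ΣA = 4220.00 in²
ΣAx_c = (2380.00)(14.00) + (1840.00)(85.50) = 190640.00 in³
ΣAy_c = (2380.00)(42.50) + (1840.00)(8.00) = 115870.00 in³
x_c = 190640.00 / 4220.00 = 45.18 in
y_c = 115870.00 / 4220.00 = 27.46 in

x_c = 45.18 in, y_c = 27.46 in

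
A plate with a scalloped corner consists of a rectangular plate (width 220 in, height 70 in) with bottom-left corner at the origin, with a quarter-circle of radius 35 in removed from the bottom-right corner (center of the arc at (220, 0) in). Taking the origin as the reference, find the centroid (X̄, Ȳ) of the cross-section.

X̄ = 103.66 in, Ȳ = 36.34 in

plate: A = 220 × 70 = 15400.00, centroid at (110.00, 35.00).
removed quarter-circle: A = −¼π·35² = -962.11, centroid at (205.15, 14.85).
ΣA = 14437.89 in², ΣAX̄ = 1496626.86 in³, ΣAȲ = 524708.33 in³.
X̄ = 1496626.86/14437.89 = 103.66 in; Ȳ = 524708.33/14437.89 = 36.34 in.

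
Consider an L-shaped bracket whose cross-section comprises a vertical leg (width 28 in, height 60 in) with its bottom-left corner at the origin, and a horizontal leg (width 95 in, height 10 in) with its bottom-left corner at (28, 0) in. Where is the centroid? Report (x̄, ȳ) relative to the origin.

vertical leg: A = 28 × 60 = 1680.00, centroid at (14.00, 30.00).
horizontal leg: A = 95 × 10 = 950.00, centroid at (75.50, 5.00).
ΣA = 2630.00 in²
ΣAx̄ = (1680.00)(14.00) + (950.00)(75.50) = 95245.00 in³
ΣAȳ = (1680.00)(30.00) + (950.00)(5.00) = 55150.00 in³
x̄ = 95245.00 / 2630.00 = 36.21 in
ȳ = 55150.00 / 2630.00 = 20.97 in

x̄ = 36.21 in, ȳ = 20.97 in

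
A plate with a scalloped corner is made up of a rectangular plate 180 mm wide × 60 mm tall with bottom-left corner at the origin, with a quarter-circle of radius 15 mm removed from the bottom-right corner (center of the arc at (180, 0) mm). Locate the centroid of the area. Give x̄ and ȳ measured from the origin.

x̄ = 88.61 mm, ȳ = 30.39 mm

Part | A | x̄ᵢ | ȳᵢ | A·x̄ᵢ | A·ȳᵢ
plate | 10800.00 | 90.00 | 30.00 | 972000.00 | 324000.00
removed quarter-circle | -176.71 | 173.63 | 6.37 | -30683.63 | -1125.00
Σ | 10623.29 |  |  | 941316.37 | 322875.00
x̄ = 941316.37 / 10623.29 = 88.61 mm
ȳ = 322875.00 / 10623.29 = 30.39 mm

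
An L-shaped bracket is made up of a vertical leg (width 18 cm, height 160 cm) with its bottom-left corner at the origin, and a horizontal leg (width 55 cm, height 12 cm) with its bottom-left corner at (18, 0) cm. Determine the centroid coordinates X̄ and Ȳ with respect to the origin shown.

Part | A | x̄ᵢ | ȳᵢ | A·x̄ᵢ | A·ȳᵢ
vertical leg | 2880.00 | 9.00 | 80.00 | 25920.00 | 230400.00
horizontal leg | 660.00 | 45.50 | 6.00 | 30030.00 | 3960.00
Σ | 3540.00 |  |  | 55950.00 | 234360.00
X̄ = 55950.00 / 3540.00 = 15.81 cm
Ȳ = 234360.00 / 3540.00 = 66.20 cm

X̄ = 15.81 cm, Ȳ = 66.20 cm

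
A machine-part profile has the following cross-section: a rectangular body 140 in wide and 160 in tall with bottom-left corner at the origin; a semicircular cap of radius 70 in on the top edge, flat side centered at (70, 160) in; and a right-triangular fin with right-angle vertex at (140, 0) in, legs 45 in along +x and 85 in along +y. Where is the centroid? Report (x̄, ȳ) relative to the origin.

rectangular body: A = 140 × 160 = 22400.00, centroid at (70.00, 80.00).
semicircular top: A = ½π·70² = 7696.90, centroid at (70.00, 189.71).
triangular fin: A = ½·45·85 = 1912.50, centroid at (155.00, 28.33).
ΣA = 32009.40 in², ΣAx̄ = 2403220.64 in³, ΣAȳ = 3306358.49 in³.
x̄ = 2403220.64/32009.40 = 75.08 in; ȳ = 3306358.49/32009.40 = 103.29 in.

x̄ = 75.08 in, ȳ = 103.29 in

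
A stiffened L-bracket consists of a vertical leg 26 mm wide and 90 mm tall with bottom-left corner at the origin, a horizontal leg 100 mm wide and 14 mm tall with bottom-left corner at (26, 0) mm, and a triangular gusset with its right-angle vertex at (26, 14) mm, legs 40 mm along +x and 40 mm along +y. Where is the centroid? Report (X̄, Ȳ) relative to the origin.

Part | A | x̄ᵢ | ȳᵢ | A·x̄ᵢ | A·ȳᵢ
vertical leg | 2340.00 | 13.00 | 45.00 | 30420.00 | 105300.00
horizontal leg | 1400.00 | 76.00 | 7.00 | 106400.00 | 9800.00
gusset | 800.00 | 39.33 | 27.33 | 31466.67 | 21866.67
Σ | 4540.00 |  |  | 168286.67 | 136966.67
X̄ = 168286.67 / 4540.00 = 37.07 mm
Ȳ = 136966.67 / 4540.00 = 30.17 mm

X̄ = 37.07 mm, Ȳ = 30.17 mm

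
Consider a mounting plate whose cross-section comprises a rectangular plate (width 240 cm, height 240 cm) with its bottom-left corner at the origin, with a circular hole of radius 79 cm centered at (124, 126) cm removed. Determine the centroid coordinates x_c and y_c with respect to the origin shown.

Part | A | x̄ᵢ | ȳᵢ | A·x̄ᵢ | A·ȳᵢ
plate | 57600.00 | 120.00 | 120.00 | 6912000.00 | 6912000.00
hole | -19606.68 | 124.00 | 126.00 | -2431228.29 | -2470441.65
Σ | 37993.32 |  |  | 4480771.71 | 4441558.35
x_c = 4480771.71 / 37993.32 = 117.94 cm
y_c = 4441558.35 / 37993.32 = 116.90 cm

x_c = 117.94 cm, y_c = 116.90 cm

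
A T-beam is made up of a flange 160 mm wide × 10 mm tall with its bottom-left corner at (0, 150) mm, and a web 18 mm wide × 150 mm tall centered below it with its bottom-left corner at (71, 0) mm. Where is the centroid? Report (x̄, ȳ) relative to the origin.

web: A = 18 × 150 = 2700.00, centroid at (80.00, 75.00).
flange: A = 160 × 10 = 1600.00, centroid at (80.00, 155.00).
ΣA = 4300.00 mm²
ΣAx̄ = (2700.00)(80.00) + (1600.00)(80.00) = 344000.00 mm³
ΣAȳ = (2700.00)(75.00) + (1600.00)(155.00) = 450500.00 mm³
x̄ = 344000.00 / 4300.00 = 80.00 mm
ȳ = 450500.00 / 4300.00 = 104.77 mm

x̄ = 80.00 mm, ȳ = 104.77 mm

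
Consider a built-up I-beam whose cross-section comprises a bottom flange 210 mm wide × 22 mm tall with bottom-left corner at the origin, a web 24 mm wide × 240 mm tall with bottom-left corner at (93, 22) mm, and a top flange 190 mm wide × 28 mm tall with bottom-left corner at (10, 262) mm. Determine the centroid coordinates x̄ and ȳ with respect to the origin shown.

Part | A | x̄ᵢ | ȳᵢ | A·x̄ᵢ | A·ȳᵢ
bottom flange | 4620.00 | 105.00 | 11.00 | 485100.00 | 50820.00
web | 5760.00 | 105.00 | 142.00 | 604800.00 | 817920.00
top flange | 5320.00 | 105.00 | 276.00 | 558600.00 | 1468320.00
Σ | 15700.00 |  |  | 1648500.00 | 2337060.00
x̄ = 1648500.00 / 15700.00 = 105.00 mm
ȳ = 2337060.00 / 15700.00 = 148.86 mm

x̄ = 105.00 mm, ȳ = 148.86 mm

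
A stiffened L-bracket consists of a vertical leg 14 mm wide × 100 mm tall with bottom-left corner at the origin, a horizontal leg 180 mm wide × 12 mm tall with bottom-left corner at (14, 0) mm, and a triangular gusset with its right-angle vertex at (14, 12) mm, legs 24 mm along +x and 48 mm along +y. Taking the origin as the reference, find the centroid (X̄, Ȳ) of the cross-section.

vertical leg: A = 14 × 100 = 1400.00, centroid at (7.00, 50.00).
horizontal leg: A = 180 × 12 = 2160.00, centroid at (104.00, 6.00).
gusset: A = ½·24·48 = 576.00, centroid at (22.00, 28.00).
ΣA = 4136.00 mm², ΣAX̄ = 247112.00 mm³, ΣAȲ = 99088.00 mm³.
X̄ = 247112.00/4136.00 = 59.75 mm; Ȳ = 99088.00/4136.00 = 23.96 mm.

X̄ = 59.75 mm, Ȳ = 23.96 mm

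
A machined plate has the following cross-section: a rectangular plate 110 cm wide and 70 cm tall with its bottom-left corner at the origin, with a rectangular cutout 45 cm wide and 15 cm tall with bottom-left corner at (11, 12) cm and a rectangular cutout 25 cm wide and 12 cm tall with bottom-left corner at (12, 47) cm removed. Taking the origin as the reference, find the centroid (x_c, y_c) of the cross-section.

Part | A | x̄ᵢ | ȳᵢ | A·x̄ᵢ | A·ȳᵢ
plate | 7700.00 | 55.00 | 35.00 | 423500.00 | 269500.00
hole 1 | -675.00 | 33.50 | 19.50 | -22612.50 | -13162.50
hole 2 | -300.00 | 24.50 | 53.00 | -7350.00 | -15900.00
Σ | 6725.00 |  |  | 393537.50 | 240437.50
x_c = 393537.50 / 6725.00 = 58.52 cm
y_c = 240437.50 / 6725.00 = 35.75 cm

x_c = 58.52 cm, y_c = 35.75 cm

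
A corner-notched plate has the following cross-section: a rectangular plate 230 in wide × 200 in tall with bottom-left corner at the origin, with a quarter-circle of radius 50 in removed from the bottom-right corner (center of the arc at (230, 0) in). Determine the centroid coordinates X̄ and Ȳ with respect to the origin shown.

X̄ = 110.82 in, Ȳ = 103.51 in

plate: A = 230 × 200 = 46000.00, centroid at (115.00, 100.00).
removed quarter-circle: A = −¼π·50² = -1963.50, centroid at (208.78, 21.22).
ΣA = 44036.50 in², ΣAX̄ = 4880062.72 in³, ΣAȲ = 4558333.33 in³.
X̄ = 4880062.72/44036.50 = 110.82 in; Ȳ = 4558333.33/44036.50 = 103.51 in.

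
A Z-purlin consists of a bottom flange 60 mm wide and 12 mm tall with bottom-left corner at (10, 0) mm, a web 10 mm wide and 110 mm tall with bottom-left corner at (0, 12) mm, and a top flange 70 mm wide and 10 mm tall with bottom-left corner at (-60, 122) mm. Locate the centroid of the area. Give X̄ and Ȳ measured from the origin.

X̄ = 6.67 mm, Ȳ = 66.24 mm

Part | A | x̄ᵢ | ȳᵢ | A·x̄ᵢ | A·ȳᵢ
bottom flange | 720.00 | 40.00 | 6.00 | 28800.00 | 4320.00
web | 1100.00 | 5.00 | 67.00 | 5500.00 | 73700.00
top flange | 700.00 | -25.00 | 127.00 | -17500.00 | 88900.00
Σ | 2520.00 |  |  | 16800.00 | 166920.00
X̄ = 16800.00 / 2520.00 = 6.67 mm
Ȳ = 166920.00 / 2520.00 = 66.24 mm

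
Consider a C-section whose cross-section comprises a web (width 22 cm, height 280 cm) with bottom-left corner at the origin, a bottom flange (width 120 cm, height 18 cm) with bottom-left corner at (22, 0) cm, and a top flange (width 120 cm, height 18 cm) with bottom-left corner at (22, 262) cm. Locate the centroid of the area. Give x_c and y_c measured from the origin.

x_c = 40.27 cm, y_c = 140.00 cm

Part | A | x̄ᵢ | ȳᵢ | A·x̄ᵢ | A·ȳᵢ
web | 6160.00 | 11.00 | 140.00 | 67760.00 | 862400.00
bottom flange | 2160.00 | 82.00 | 9.00 | 177120.00 | 19440.00
top flange | 2160.00 | 82.00 | 271.00 | 177120.00 | 585360.00
Σ | 10480.00 |  |  | 422000.00 | 1467200.00
x_c = 422000.00 / 10480.00 = 40.27 cm
y_c = 1467200.00 / 10480.00 = 140.00 cm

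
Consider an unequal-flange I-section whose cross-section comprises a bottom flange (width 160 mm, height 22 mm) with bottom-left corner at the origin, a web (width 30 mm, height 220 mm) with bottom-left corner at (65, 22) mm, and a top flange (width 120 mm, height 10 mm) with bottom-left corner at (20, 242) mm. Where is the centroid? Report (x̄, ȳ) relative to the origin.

x̄ = 80.00 mm, ȳ = 106.57 mm

bottom flange: A = 160 × 22 = 3520.00, centroid at (80.00, 11.00).
web: A = 30 × 220 = 6600.00, centroid at (80.00, 132.00).
top flange: A = 120 × 10 = 1200.00, centroid at (80.00, 247.00).
ΣA = 11320.00 mm²
ΣAx̄ = (3520.00)(80.00) + (6600.00)(80.00) + (1200.00)(80.00) = 905600.00 mm³
ΣAȳ = (3520.00)(11.00) + (6600.00)(132.00) + (1200.00)(247.00) = 1206320.00 mm³
x̄ = 905600.00 / 11320.00 = 80.00 mm
ȳ = 1206320.00 / 11320.00 = 106.57 mm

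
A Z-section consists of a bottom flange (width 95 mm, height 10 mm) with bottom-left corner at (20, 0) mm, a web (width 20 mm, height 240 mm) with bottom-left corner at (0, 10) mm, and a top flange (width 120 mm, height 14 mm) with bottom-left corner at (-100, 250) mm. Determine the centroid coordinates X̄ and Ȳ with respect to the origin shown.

Part | A | x̄ᵢ | ȳᵢ | A·x̄ᵢ | A·ȳᵢ
bottom flange | 950.00 | 67.50 | 5.00 | 64125.00 | 4750.00
web | 4800.00 | 10.00 | 130.00 | 48000.00 | 624000.00
top flange | 1680.00 | -40.00 | 257.00 | -67200.00 | 431760.00
Σ | 7430.00 |  |  | 44925.00 | 1060510.00
X̄ = 44925.00 / 7430.00 = 6.05 mm
Ȳ = 1060510.00 / 7430.00 = 142.73 mm

X̄ = 6.05 mm, Ȳ = 142.73 mm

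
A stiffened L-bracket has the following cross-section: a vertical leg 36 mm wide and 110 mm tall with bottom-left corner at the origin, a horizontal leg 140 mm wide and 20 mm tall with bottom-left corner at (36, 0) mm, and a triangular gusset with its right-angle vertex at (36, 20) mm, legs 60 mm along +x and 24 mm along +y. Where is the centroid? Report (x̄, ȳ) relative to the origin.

vertical leg: A = 36 × 110 = 3960.00, centroid at (18.00, 55.00).
horizontal leg: A = 140 × 20 = 2800.00, centroid at (106.00, 10.00).
gusset: A = ½·60·24 = 720.00, centroid at (56.00, 28.00).
ΣA = 7480.00 mm²
ΣAx̄ = (3960.00)(18.00) + (2800.00)(106.00) + (720.00)(56.00) = 408400.00 mm³
ΣAȳ = (3960.00)(55.00) + (2800.00)(10.00) + (720.00)(28.00) = 265960.00 mm³
x̄ = 408400.00 / 7480.00 = 54.60 mm
ȳ = 265960.00 / 7480.00 = 35.56 mm

x̄ = 54.60 mm, ȳ = 35.56 mm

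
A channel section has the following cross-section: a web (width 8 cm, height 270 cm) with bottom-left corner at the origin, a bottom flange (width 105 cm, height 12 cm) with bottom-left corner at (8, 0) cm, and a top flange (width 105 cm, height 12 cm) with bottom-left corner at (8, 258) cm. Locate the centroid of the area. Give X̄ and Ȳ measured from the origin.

X̄ = 34.42 cm, Ȳ = 135.00 cm

web: A = 8 × 270 = 2160.00, centroid at (4.00, 135.00).
bottom flange: A = 105 × 12 = 1260.00, centroid at (60.50, 6.00).
top flange: A = 105 × 12 = 1260.00, centroid at (60.50, 264.00).
ΣA = 4680.00 cm²
ΣAX̄ = (2160.00)(4.00) + (1260.00)(60.50) + (1260.00)(60.50) = 161100.00 cm³
ΣAȲ = (2160.00)(135.00) + (1260.00)(6.00) + (1260.00)(264.00) = 631800.00 cm³
X̄ = 161100.00 / 4680.00 = 34.42 cm
Ȳ = 631800.00 / 4680.00 = 135.00 cm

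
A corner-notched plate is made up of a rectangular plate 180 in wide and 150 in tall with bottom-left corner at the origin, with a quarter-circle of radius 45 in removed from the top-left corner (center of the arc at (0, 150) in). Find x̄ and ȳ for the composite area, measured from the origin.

x̄ = 94.44 in, ȳ = 71.50 in

plate: A = 180 × 150 = 27000.00, centroid at (90.00, 75.00).
removed quarter-circle: A = −¼π·45² = -1590.43, centroid at (19.10, 130.90).
ΣA = 25409.57 in²
ΣAx̄ = (27000.00)(90.00) + (-1590.43)(19.10) = 2399625.00 in³
ΣAȳ = (27000.00)(75.00) + (-1590.43)(130.90) = 1816810.31 in³
x̄ = 2399625.00 / 25409.57 = 94.44 in
ȳ = 1816810.31 / 25409.57 = 71.50 in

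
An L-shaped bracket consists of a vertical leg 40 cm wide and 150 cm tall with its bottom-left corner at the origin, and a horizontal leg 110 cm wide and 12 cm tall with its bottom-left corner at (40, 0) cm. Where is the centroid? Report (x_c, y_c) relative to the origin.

x_c = 33.52 cm, y_c = 62.56 cm

vertical leg: A = 40 × 150 = 6000.00, centroid at (20.00, 75.00).
horizontal leg: A = 110 × 12 = 1320.00, centroid at (95.00, 6.00).
ΣA = 7320.00 cm²
ΣAx_c = (6000.00)(20.00) + (1320.00)(95.00) = 245400.00 cm³
ΣAy_c = (6000.00)(75.00) + (1320.00)(6.00) = 457920.00 cm³
x_c = 245400.00 / 7320.00 = 33.52 cm
y_c = 457920.00 / 7320.00 = 62.56 cm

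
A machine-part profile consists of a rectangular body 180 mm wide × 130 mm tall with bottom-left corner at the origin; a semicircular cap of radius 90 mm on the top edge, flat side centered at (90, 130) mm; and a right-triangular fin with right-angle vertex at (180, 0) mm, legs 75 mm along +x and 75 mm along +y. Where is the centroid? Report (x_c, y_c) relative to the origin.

rectangular body: A = 180 × 130 = 23400.00, centroid at (90.00, 65.00).
semicircular top: A = ½π·90² = 12723.45, centroid at (90.00, 168.20).
triangular fin: A = ½·75·75 = 2812.50, centroid at (205.00, 25.00).
ΣA = 38935.95 mm²
ΣAx_c = (23400.00)(90.00) + (12723.45)(90.00) + (2812.50)(205.00) = 3827673.02 mm³
ΣAy_c = (23400.00)(65.00) + (12723.45)(168.20) + (2812.50)(25.00) = 3731361.03 mm³
x_c = 3827673.02 / 38935.95 = 98.31 mm
y_c = 3731361.03 / 38935.95 = 95.83 mm

x_c = 98.31 mm, y_c = 95.83 mm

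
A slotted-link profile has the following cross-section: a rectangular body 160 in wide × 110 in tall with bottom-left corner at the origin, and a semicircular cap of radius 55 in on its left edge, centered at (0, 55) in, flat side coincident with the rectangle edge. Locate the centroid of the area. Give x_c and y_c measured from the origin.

x_c = 58.03 in, y_c = 55.00 in

Part | A | x̄ᵢ | ȳᵢ | A·x̄ᵢ | A·ȳᵢ
rectangular body | 17600.00 | 80.00 | 55.00 | 1408000.00 | 968000.00
semicircular end | 4751.66 | -23.34 | 55.00 | -110916.67 | 261341.24
Σ | 22351.66 |  |  | 1297083.33 | 1229341.24
x_c = 1297083.33 / 22351.66 = 58.03 in
y_c = 1229341.24 / 22351.66 = 55.00 in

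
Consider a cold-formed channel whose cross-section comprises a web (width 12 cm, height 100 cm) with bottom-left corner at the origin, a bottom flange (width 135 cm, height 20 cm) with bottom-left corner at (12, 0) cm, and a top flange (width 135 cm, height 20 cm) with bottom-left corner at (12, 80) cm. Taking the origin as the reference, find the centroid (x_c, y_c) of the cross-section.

x_c = 66.14 cm, y_c = 50.00 cm

web: A = 12 × 100 = 1200.00, centroid at (6.00, 50.00).
bottom flange: A = 135 × 20 = 2700.00, centroid at (79.50, 10.00).
top flange: A = 135 × 20 = 2700.00, centroid at (79.50, 90.00).
ΣA = 6600.00 cm²
ΣAx_c = (1200.00)(6.00) + (2700.00)(79.50) + (2700.00)(79.50) = 436500.00 cm³
ΣAy_c = (1200.00)(50.00) + (2700.00)(10.00) + (2700.00)(90.00) = 330000.00 cm³
x_c = 436500.00 / 6600.00 = 66.14 cm
y_c = 330000.00 / 6600.00 = 50.00 cm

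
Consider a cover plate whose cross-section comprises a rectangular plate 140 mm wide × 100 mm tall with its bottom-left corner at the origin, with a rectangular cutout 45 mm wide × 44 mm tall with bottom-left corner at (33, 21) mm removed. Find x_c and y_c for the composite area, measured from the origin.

Part | A | x̄ᵢ | ȳᵢ | A·x̄ᵢ | A·ȳᵢ
plate | 14000.00 | 70.00 | 50.00 | 980000.00 | 700000.00
hole | -1980.00 | 55.50 | 43.00 | -109890.00 | -85140.00
Σ | 12020.00 |  |  | 870110.00 | 614860.00
x_c = 870110.00 / 12020.00 = 72.39 mm
y_c = 614860.00 / 12020.00 = 51.15 mm

x_c = 72.39 mm, y_c = 51.15 mm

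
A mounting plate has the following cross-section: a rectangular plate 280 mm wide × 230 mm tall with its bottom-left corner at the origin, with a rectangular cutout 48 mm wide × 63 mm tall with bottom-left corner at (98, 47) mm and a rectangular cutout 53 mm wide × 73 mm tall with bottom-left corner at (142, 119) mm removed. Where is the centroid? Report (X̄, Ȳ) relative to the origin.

X̄ = 139.03 mm, Ȳ = 114.19 mm

plate: A = 280 × 230 = 64400.00, centroid at (140.00, 115.00).
hole 1: A = −(48 × 63) = -3024.00, centroid at (122.00, 78.50).
hole 2: A = −(53 × 73) = -3869.00, centroid at (168.50, 155.50).
ΣA = 57507.00 mm²
ΣAX̄ = (64400.00)(140.00) + (-3024.00)(122.00) + (-3869.00)(168.50) = 7995145.50 mm³
ΣAȲ = (64400.00)(115.00) + (-3024.00)(78.50) + (-3869.00)(155.50) = 6566986.50 mm³
X̄ = 7995145.50 / 57507.00 = 139.03 mm
Ȳ = 6566986.50 / 57507.00 = 114.19 mm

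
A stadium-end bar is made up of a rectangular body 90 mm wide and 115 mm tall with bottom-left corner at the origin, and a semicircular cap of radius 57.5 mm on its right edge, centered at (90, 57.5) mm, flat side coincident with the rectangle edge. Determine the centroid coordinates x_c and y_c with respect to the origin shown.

rectangular body: A = 90 × 115 = 10350.00, centroid at (45.00, 57.50).
semicircular end: A = ½π·57.5² = 5193.45, centroid at (114.40, 57.50).
ΣA = 15543.45 mm²
ΣAx_c = (10350.00)(45.00) + (5193.45)(114.40) = 1059899.67 mm³
ΣAy_c = (10350.00)(57.50) + (5193.45)(57.50) = 893748.11 mm³
x_c = 1059899.67 / 15543.45 = 68.19 mm
y_c = 893748.11 / 15543.45 = 57.50 mm

x_c = 68.19 mm, y_c = 57.50 mm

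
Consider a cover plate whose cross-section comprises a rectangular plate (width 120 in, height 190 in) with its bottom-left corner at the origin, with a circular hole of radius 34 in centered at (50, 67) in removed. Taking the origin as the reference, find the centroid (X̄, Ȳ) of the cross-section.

plate: A = 120 × 190 = 22800.00, centroid at (60.00, 95.00).
hole: A = −π·34² = -3631.68, centroid at (50.00, 67.00).
ΣA = 19168.32 in²
ΣAX̄ = (22800.00)(60.00) + (-3631.68)(50.00) = 1186415.94 in³
ΣAȲ = (22800.00)(95.00) + (-3631.68)(67.00) = 1922677.37 in³
X̄ = 1186415.94 / 19168.32 = 61.89 in
Ȳ = 1922677.37 / 19168.32 = 100.30 in

X̄ = 61.89 in, Ȳ = 100.30 in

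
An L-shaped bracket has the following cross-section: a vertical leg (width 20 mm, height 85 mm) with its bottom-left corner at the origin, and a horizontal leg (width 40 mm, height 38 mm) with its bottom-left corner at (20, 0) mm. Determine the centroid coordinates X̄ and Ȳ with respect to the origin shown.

X̄ = 24.16 mm, Ȳ = 31.41 mm

vertical leg: A = 20 × 85 = 1700.00, centroid at (10.00, 42.50).
horizontal leg: A = 40 × 38 = 1520.00, centroid at (40.00, 19.00).
ΣA = 3220.00 mm², ΣAX̄ = 77800.00 mm³, ΣAȲ = 101130.00 mm³.
X̄ = 77800.00/3220.00 = 24.16 mm; Ȳ = 101130.00/3220.00 = 31.41 mm.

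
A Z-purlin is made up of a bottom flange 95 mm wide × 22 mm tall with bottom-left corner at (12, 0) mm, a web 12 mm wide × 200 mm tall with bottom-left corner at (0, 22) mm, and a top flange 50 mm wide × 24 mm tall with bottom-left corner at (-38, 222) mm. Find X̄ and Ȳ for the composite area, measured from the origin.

X̄ = 21.64 mm, Ȳ = 104.85 mm

bottom flange: A = 95 × 22 = 2090.00, centroid at (59.50, 11.00).
web: A = 12 × 200 = 2400.00, centroid at (6.00, 122.00).
top flange: A = 50 × 24 = 1200.00, centroid at (-13.00, 234.00).
ΣA = 5690.00 mm²
ΣAX̄ = (2090.00)(59.50) + (2400.00)(6.00) + (1200.00)(-13.00) = 123155.00 mm³
ΣAȲ = (2090.00)(11.00) + (2400.00)(122.00) + (1200.00)(234.00) = 596590.00 mm³
X̄ = 123155.00 / 5690.00 = 21.64 mm
Ȳ = 596590.00 / 5690.00 = 104.85 mm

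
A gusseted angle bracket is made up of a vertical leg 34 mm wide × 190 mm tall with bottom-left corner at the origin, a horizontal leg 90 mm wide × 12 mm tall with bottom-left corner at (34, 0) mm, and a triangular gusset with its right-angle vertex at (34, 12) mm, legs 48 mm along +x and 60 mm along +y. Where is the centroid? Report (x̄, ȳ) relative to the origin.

x̄ = 29.75 mm, ȳ = 74.19 mm

Part | A | x̄ᵢ | ȳᵢ | A·x̄ᵢ | A·ȳᵢ
vertical leg | 6460.00 | 17.00 | 95.00 | 109820.00 | 613700.00
horizontal leg | 1080.00 | 79.00 | 6.00 | 85320.00 | 6480.00
gusset | 1440.00 | 50.00 | 32.00 | 72000.00 | 46080.00
Σ | 8980.00 |  |  | 267140.00 | 666260.00
x̄ = 267140.00 / 8980.00 = 29.75 mm
ȳ = 666260.00 / 8980.00 = 74.19 mm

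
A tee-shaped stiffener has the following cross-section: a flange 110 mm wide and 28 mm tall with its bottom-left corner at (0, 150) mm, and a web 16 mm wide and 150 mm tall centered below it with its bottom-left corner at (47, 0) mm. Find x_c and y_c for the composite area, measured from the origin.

Part | A | x̄ᵢ | ȳᵢ | A·x̄ᵢ | A·ȳᵢ
web | 2400.00 | 55.00 | 75.00 | 132000.00 | 180000.00
flange | 3080.00 | 55.00 | 164.00 | 169400.00 | 505120.00
Σ | 5480.00 |  |  | 301400.00 | 685120.00
x_c = 301400.00 / 5480.00 = 55.00 mm
y_c = 685120.00 / 5480.00 = 125.02 mm

x_c = 55.00 mm, y_c = 125.02 mm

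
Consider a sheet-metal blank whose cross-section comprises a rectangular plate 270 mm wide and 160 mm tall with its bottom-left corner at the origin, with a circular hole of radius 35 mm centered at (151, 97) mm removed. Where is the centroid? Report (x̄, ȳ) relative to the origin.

x̄ = 133.44 mm, ȳ = 78.34 mm

plate: A = 270 × 160 = 43200.00, centroid at (135.00, 80.00).
hole: A = −π·35² = -3848.45, centroid at (151.00, 97.00).
ΣA = 39351.55 mm², ΣAx̄ = 5250883.90 mm³, ΣAȳ = 3082700.25 mm³.
x̄ = 5250883.90/39351.55 = 133.44 mm; ȳ = 3082700.25/39351.55 = 78.34 mm.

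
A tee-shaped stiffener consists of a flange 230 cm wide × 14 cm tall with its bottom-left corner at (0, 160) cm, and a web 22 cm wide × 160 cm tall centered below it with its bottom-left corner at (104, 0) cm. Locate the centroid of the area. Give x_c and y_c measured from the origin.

web: A = 22 × 160 = 3520.00, centroid at (115.00, 80.00).
flange: A = 230 × 14 = 3220.00, centroid at (115.00, 167.00).
ΣA = 6740.00 cm², ΣAx_c = 775100.00 cm³, ΣAy_c = 819340.00 cm³.
x_c = 775100.00/6740.00 = 115.00 cm; y_c = 819340.00/6740.00 = 121.56 cm.

x_c = 115.00 cm, y_c = 121.56 cm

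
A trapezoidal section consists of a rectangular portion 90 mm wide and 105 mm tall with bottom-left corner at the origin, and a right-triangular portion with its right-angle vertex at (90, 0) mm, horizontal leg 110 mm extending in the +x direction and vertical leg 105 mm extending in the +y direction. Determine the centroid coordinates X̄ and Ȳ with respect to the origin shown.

Part | A | x̄ᵢ | ȳᵢ | A·x̄ᵢ | A·ȳᵢ
rectangular portion | 9450.00 | 45.00 | 52.50 | 425250.00 | 496125.00
triangular portion | 5775.00 | 126.67 | 35.00 | 731500.00 | 202125.00
Σ | 15225.00 |  |  | 1156750.00 | 698250.00
X̄ = 1156750.00 / 15225.00 = 75.98 mm
Ȳ = 698250.00 / 15225.00 = 45.86 mm

X̄ = 75.98 mm, Ȳ = 45.86 mm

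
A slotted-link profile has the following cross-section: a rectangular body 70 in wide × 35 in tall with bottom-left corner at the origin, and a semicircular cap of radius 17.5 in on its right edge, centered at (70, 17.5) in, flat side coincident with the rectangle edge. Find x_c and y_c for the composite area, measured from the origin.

rectangular body: A = 70 × 35 = 2450.00, centroid at (35.00, 17.50).
semicircular end: A = ½π·17.5² = 481.06, centroid at (77.43, 17.50).
ΣA = 2931.06 in², ΣAx_c = 122996.86 in³, ΣAy_c = 51293.49 in³.
x_c = 122996.86/2931.06 = 41.96 in; y_c = 51293.49/2931.06 = 17.50 in.

x_c = 41.96 in, y_c = 17.50 in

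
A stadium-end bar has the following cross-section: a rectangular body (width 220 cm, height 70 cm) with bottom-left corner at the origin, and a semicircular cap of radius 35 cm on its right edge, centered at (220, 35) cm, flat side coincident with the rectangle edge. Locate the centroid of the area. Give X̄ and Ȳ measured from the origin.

X̄ = 123.87 cm, Ȳ = 35.00 cm

rectangular body: A = 220 × 70 = 15400.00, centroid at (110.00, 35.00).
semicircular end: A = ½π·35² = 1924.23, centroid at (234.85, 35.00).
ΣA = 17324.23 cm², ΣAX̄ = 2145912.94 cm³, ΣAȲ = 606347.89 cm³.
X̄ = 2145912.94/17324.23 = 123.87 cm; Ȳ = 606347.89/17324.23 = 35.00 cm.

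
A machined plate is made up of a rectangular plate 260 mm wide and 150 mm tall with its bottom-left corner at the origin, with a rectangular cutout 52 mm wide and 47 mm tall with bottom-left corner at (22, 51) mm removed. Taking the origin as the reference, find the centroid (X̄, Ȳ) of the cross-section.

plate: A = 260 × 150 = 39000.00, centroid at (130.00, 75.00).
hole: A = −(52 × 47) = -2444.00, centroid at (48.00, 74.50).
ΣA = 36556.00 mm²
ΣAX̄ = (39000.00)(130.00) + (-2444.00)(48.00) = 4952688.00 mm³
ΣAȲ = (39000.00)(75.00) + (-2444.00)(74.50) = 2742922.00 mm³
X̄ = 4952688.00 / 36556.00 = 135.48 mm
Ȳ = 2742922.00 / 36556.00 = 75.03 mm

X̄ = 135.48 mm, Ȳ = 75.03 mm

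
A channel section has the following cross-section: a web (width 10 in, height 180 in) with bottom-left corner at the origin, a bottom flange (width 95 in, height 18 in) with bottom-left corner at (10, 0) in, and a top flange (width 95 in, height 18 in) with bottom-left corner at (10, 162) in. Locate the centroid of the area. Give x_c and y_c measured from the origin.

Part | A | x̄ᵢ | ȳᵢ | A·x̄ᵢ | A·ȳᵢ
web | 1800.00 | 5.00 | 90.00 | 9000.00 | 162000.00
bottom flange | 1710.00 | 57.50 | 9.00 | 98325.00 | 15390.00
top flange | 1710.00 | 57.50 | 171.00 | 98325.00 | 292410.00
Σ | 5220.00 |  |  | 205650.00 | 469800.00
x_c = 205650.00 / 5220.00 = 39.40 in
y_c = 469800.00 / 5220.00 = 90.00 in

x_c = 39.40 in, y_c = 90.00 in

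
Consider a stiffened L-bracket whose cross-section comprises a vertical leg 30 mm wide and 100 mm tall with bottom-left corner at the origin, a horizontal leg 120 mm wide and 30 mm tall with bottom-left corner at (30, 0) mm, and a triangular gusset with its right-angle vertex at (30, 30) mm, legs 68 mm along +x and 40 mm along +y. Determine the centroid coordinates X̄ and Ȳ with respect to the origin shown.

vertical leg: A = 30 × 100 = 3000.00, centroid at (15.00, 50.00).
horizontal leg: A = 120 × 30 = 3600.00, centroid at (90.00, 15.00).
gusset: A = ½·68·40 = 1360.00, centroid at (52.67, 43.33).
ΣA = 7960.00 mm², ΣAX̄ = 440626.67 mm³, ΣAȲ = 262933.33 mm³.
X̄ = 440626.67/7960.00 = 55.36 mm; Ȳ = 262933.33/7960.00 = 33.03 mm.

X̄ = 55.36 mm, Ȳ = 33.03 mm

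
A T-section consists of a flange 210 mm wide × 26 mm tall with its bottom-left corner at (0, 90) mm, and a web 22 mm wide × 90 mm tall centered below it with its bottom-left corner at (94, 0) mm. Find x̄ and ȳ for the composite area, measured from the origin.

web: A = 22 × 90 = 1980.00, centroid at (105.00, 45.00).
flange: A = 210 × 26 = 5460.00, centroid at (105.00, 103.00).
ΣA = 7440.00 mm²
ΣAx̄ = (1980.00)(105.00) + (5460.00)(105.00) = 781200.00 mm³
ΣAȳ = (1980.00)(45.00) + (5460.00)(103.00) = 651480.00 mm³
x̄ = 781200.00 / 7440.00 = 105.00 mm
ȳ = 651480.00 / 7440.00 = 87.56 mm

x̄ = 105.00 mm, ȳ = 87.56 mm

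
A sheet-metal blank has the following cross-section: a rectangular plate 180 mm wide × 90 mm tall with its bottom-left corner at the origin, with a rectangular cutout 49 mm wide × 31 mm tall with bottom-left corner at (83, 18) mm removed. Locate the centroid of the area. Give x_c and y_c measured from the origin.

plate: A = 180 × 90 = 16200.00, centroid at (90.00, 45.00).
hole: A = −(49 × 31) = -1519.00, centroid at (107.50, 33.50).
ΣA = 14681.00 mm², ΣAx_c = 1294707.50 mm³, ΣAy_c = 678113.50 mm³.
x_c = 1294707.50/14681.00 = 88.19 mm; y_c = 678113.50/14681.00 = 46.19 mm.

x_c = 88.19 mm, y_c = 46.19 mm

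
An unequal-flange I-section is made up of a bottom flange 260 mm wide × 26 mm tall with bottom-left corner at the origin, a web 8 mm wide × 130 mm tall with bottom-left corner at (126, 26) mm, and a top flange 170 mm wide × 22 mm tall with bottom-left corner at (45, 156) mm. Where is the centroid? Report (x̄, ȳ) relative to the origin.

x̄ = 130.00 mm, ȳ = 69.94 mm

Part | A | x̄ᵢ | ȳᵢ | A·x̄ᵢ | A·ȳᵢ
bottom flange | 6760.00 | 130.00 | 13.00 | 878800.00 | 87880.00
web | 1040.00 | 130.00 | 91.00 | 135200.00 | 94640.00
top flange | 3740.00 | 130.00 | 167.00 | 486200.00 | 624580.00
Σ | 11540.00 |  |  | 1500200.00 | 807100.00
x̄ = 1500200.00 / 11540.00 = 130.00 mm
ȳ = 807100.00 / 11540.00 = 69.94 mm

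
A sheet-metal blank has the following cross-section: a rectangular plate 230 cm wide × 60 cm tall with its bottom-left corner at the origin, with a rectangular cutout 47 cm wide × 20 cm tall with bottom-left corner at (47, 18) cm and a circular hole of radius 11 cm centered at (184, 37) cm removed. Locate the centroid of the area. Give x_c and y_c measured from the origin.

x_c = 116.25 cm, y_c = 29.94 cm

plate: A = 230 × 60 = 13800.00, centroid at (115.00, 30.00).
hole 1: A = −(47 × 20) = -940.00, centroid at (70.50, 28.00).
hole 2: A = −π·11² = -380.13, centroid at (184.00, 37.00).
ΣA = 12479.87 cm², ΣAx_c = 1450785.58 cm³, ΣAy_c = 373615.09 cm³.
x_c = 1450785.58/12479.87 = 116.25 cm; y_c = 373615.09/12479.87 = 29.94 cm.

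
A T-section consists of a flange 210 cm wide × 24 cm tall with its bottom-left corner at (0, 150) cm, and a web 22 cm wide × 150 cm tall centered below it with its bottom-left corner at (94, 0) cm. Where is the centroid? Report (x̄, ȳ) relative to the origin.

web: A = 22 × 150 = 3300.00, centroid at (105.00, 75.00).
flange: A = 210 × 24 = 5040.00, centroid at (105.00, 162.00).
ΣA = 8340.00 cm², ΣAx̄ = 875700.00 cm³, ΣAȳ = 1063980.00 cm³.
x̄ = 875700.00/8340.00 = 105.00 cm; ȳ = 1063980.00/8340.00 = 127.58 cm.

x̄ = 105.00 cm, ȳ = 127.58 cm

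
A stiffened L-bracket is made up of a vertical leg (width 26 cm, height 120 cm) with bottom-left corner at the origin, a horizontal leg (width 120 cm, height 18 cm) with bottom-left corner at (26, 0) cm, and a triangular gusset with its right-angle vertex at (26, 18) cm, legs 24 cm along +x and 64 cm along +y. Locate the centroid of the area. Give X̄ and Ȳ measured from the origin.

X̄ = 41.74 cm, Ȳ = 39.16 cm

Part | A | x̄ᵢ | ȳᵢ | A·x̄ᵢ | A·ȳᵢ
vertical leg | 3120.00 | 13.00 | 60.00 | 40560.00 | 187200.00
horizontal leg | 2160.00 | 86.00 | 9.00 | 185760.00 | 19440.00
gusset | 768.00 | 34.00 | 39.33 | 26112.00 | 30208.00
Σ | 6048.00 |  |  | 252432.00 | 236848.00
X̄ = 252432.00 / 6048.00 = 41.74 cm
Ȳ = 236848.00 / 6048.00 = 39.16 cm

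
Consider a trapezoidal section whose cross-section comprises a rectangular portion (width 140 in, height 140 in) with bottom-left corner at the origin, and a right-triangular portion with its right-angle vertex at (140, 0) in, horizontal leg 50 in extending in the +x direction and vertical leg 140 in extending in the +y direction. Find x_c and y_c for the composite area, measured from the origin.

x_c = 83.13 in, y_c = 66.46 in

rectangular portion: A = 140 × 140 = 19600.00, centroid at (70.00, 70.00).
triangular portion: A = ½·50·140 = 3500.00, centroid at (156.67, 46.67).
ΣA = 23100.00 in²
ΣAx_c = (19600.00)(70.00) + (3500.00)(156.67) = 1920333.33 in³
ΣAy_c = (19600.00)(70.00) + (3500.00)(46.67) = 1535333.33 in³
x_c = 1920333.33 / 23100.00 = 83.13 in
y_c = 1535333.33 / 23100.00 = 66.46 in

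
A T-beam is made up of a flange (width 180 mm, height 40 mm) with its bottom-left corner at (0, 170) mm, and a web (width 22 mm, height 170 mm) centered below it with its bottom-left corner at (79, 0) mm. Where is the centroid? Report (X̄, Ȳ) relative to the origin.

Part | A | x̄ᵢ | ȳᵢ | A·x̄ᵢ | A·ȳᵢ
web | 3740.00 | 90.00 | 85.00 | 336600.00 | 317900.00
flange | 7200.00 | 90.00 | 190.00 | 648000.00 | 1368000.00
Σ | 10940.00 |  |  | 984600.00 | 1685900.00
X̄ = 984600.00 / 10940.00 = 90.00 mm
Ȳ = 1685900.00 / 10940.00 = 154.10 mm

X̄ = 90.00 mm, Ȳ = 154.10 mm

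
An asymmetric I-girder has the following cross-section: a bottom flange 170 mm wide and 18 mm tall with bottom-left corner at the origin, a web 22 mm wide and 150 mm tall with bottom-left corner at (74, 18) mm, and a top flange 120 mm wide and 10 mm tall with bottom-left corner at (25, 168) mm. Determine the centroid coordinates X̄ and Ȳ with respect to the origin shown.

bottom flange: A = 170 × 18 = 3060.00, centroid at (85.00, 9.00).
web: A = 22 × 150 = 3300.00, centroid at (85.00, 93.00).
top flange: A = 120 × 10 = 1200.00, centroid at (85.00, 173.00).
ΣA = 7560.00 mm², ΣAX̄ = 642600.00 mm³, ΣAȲ = 542040.00 mm³.
X̄ = 642600.00/7560.00 = 85.00 mm; Ȳ = 542040.00/7560.00 = 71.70 mm.

X̄ = 85.00 mm, Ȳ = 71.70 mm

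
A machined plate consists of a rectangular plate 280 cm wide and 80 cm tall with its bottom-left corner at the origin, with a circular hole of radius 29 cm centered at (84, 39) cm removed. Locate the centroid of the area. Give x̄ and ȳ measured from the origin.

plate: A = 280 × 80 = 22400.00, centroid at (140.00, 40.00).
hole: A = −π·29² = -2642.08, centroid at (84.00, 39.00).
ΣA = 19757.92 cm², ΣAx̄ = 2914065.33 cm³, ΣAȳ = 792958.90 cm³.
x̄ = 2914065.33/19757.92 = 147.49 cm; ȳ = 792958.90/19757.92 = 40.13 cm.

x̄ = 147.49 cm, ȳ = 40.13 cm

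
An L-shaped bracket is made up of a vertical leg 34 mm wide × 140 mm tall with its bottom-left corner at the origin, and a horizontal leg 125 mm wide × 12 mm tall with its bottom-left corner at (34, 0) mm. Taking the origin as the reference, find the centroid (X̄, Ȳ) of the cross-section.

X̄ = 36.05 mm, Ȳ = 54.66 mm

vertical leg: A = 34 × 140 = 4760.00, centroid at (17.00, 70.00).
horizontal leg: A = 125 × 12 = 1500.00, centroid at (96.50, 6.00).
ΣA = 6260.00 mm²
ΣAX̄ = (4760.00)(17.00) + (1500.00)(96.50) = 225670.00 mm³
ΣAȲ = (4760.00)(70.00) + (1500.00)(6.00) = 342200.00 mm³
X̄ = 225670.00 / 6260.00 = 36.05 mm
Ȳ = 342200.00 / 6260.00 = 54.66 mm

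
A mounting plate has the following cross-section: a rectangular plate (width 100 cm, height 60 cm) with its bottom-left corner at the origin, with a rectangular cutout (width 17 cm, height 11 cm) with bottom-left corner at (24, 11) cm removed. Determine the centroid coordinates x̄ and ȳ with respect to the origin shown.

x̄ = 50.56 cm, ȳ = 30.43 cm

plate: A = 100 × 60 = 6000.00, centroid at (50.00, 30.00).
hole: A = −(17 × 11) = -187.00, centroid at (32.50, 16.50).
ΣA = 5813.00 cm²
ΣAx̄ = (6000.00)(50.00) + (-187.00)(32.50) = 293922.50 cm³
ΣAȳ = (6000.00)(30.00) + (-187.00)(16.50) = 176914.50 cm³
x̄ = 293922.50 / 5813.00 = 50.56 cm
ȳ = 176914.50 / 5813.00 = 30.43 cm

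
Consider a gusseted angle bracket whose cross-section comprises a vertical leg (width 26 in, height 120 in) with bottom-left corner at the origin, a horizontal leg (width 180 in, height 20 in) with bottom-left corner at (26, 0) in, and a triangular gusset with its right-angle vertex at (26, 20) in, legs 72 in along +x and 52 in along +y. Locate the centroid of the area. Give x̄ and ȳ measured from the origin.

x̄ = 64.22 in, ȳ = 34.11 in

Part | A | x̄ᵢ | ȳᵢ | A·x̄ᵢ | A·ȳᵢ
vertical leg | 3120.00 | 13.00 | 60.00 | 40560.00 | 187200.00
horizontal leg | 3600.00 | 116.00 | 10.00 | 417600.00 | 36000.00
gusset | 1872.00 | 50.00 | 37.33 | 93600.00 | 69888.00
Σ | 8592.00 |  |  | 551760.00 | 293088.00
x̄ = 551760.00 / 8592.00 = 64.22 in
ȳ = 293088.00 / 8592.00 = 34.11 in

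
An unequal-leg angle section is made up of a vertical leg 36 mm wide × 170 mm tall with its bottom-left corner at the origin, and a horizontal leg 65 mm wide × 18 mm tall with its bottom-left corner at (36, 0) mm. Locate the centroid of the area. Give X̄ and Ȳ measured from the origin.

X̄ = 26.10 mm, Ȳ = 72.80 mm

Part | A | x̄ᵢ | ȳᵢ | A·x̄ᵢ | A·ȳᵢ
vertical leg | 6120.00 | 18.00 | 85.00 | 110160.00 | 520200.00
horizontal leg | 1170.00 | 68.50 | 9.00 | 80145.00 | 10530.00
Σ | 7290.00 |  |  | 190305.00 | 530730.00
X̄ = 190305.00 / 7290.00 = 26.10 mm
Ȳ = 530730.00 / 7290.00 = 72.80 mm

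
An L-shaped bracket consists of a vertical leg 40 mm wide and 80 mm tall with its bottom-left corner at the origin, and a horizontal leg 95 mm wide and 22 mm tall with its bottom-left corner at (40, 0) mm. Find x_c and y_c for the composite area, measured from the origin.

Part | A | x̄ᵢ | ȳᵢ | A·x̄ᵢ | A·ȳᵢ
vertical leg | 3200.00 | 20.00 | 40.00 | 64000.00 | 128000.00
horizontal leg | 2090.00 | 87.50 | 11.00 | 182875.00 | 22990.00
Σ | 5290.00 |  |  | 246875.00 | 150990.00
x_c = 246875.00 / 5290.00 = 46.67 mm
y_c = 150990.00 / 5290.00 = 28.54 mm

x_c = 46.67 mm, y_c = 28.54 mm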